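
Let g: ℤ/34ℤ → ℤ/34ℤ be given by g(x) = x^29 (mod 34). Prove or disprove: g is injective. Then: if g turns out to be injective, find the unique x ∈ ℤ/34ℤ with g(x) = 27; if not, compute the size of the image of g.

Computing x^29 mod 34 for each x (by repeated squaring, reducing mod 34 at every step), the values g(0), g(1), …, g(33) are: 0, 1, 32, 29, 4, 3, 10, 23, 26, 25, 28, 7, 14, 13, 22, 19, 16, 17, 18, 15, 12, 21, 20, 27, 6, 9, 8, 11, 24, 31, 30, 5, 2, 33.
Every element of ℤ/34ℤ appears exactly once in this list, so g is a bijection, and in particular injective.
Since g is injective, we read off the preimage of 27 from the same table: g(23) = 27, so g⁻¹(27) = 23.

23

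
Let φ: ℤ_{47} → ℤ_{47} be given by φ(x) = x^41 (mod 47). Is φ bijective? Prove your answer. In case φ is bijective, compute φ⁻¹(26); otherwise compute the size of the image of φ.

39

Since 47 is prime, the nonzero elements of ℤ_{47} form a cyclic group of order 46.
As gcd(41, 46) = 1, raising to the 41st power is a bijection on this group: if u^41 ≡ v^41 then (uv^{−1})^41 = 1, and the only element of order dividing gcd(41, 46) = 1 is 1, so u = v.
With φ(0) = 0 this makes φ injective on all of ℤ_{47}, hence bijective (finite equal-size domain and codomain). In particular φ is bijective.
Since φ is bijective, we find the preimage of 26. The inverse of x ↦ x^41 on (ℤ_{47})^× is x ↦ x^9, because 41·9 = 369 = 8·46 + 1 ≡ 1 (mod 46) and x^{46} = 1 for x ≠ 0 (Fermat). So φ⁻¹(26) = 26^9 mod 47.
Repeated squaring mod 47: 26^1 ≡ 26, 26^2 ≡ 26² = 676 ≡ 18, 26^4 ≡ 18² = 324 ≡ 42, 26^8 ≡ 42² = 1764 ≡ 25. Since 9 = 8 + 1, 26^9 ≡ 25·26: 25·26 = 650 ≡ 39. So 26^9 ≡ 39 (mod 47).
Hence φ⁻¹(26) = 39.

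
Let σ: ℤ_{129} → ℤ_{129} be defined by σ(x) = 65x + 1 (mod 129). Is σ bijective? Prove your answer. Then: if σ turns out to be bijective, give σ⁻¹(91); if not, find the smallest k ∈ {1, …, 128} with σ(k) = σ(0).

Suppose σ(x_1) = σ(x_2) in ℤ_{129}. Then 65x_1 + 1 ≡ 65x_2 + 1 (mod 129), so 65(x_1 − x_2) ≡ 0 (mod 129).
Since gcd(65, 129) = 1, 65 is invertible modulo 129, so x_1 − x_2 ≡ 0 (mod 129), i.e. x_1 = x_2.
We now compute 65⁻¹ mod 129 explicitly. Euclid's algorithm: 129 = 1·65 + 64, 65 = 1·64 + 1; back-substituting gives 1 = 2·65 − 1·129, so 65⁻¹ ≡ 2 (mod 129).
For any y ∈ ℤ_{129}, x = 2(y − 1) mod 129 satisfies σ(x) = 65·2(y − 1) + 1 ≡ y (since 65·2 ≡ 1 mod 129). So every y has a preimage.
Hence σ is bijective.
Since σ is bijective, we find σ⁻¹(91): we need 65x ≡ 91 − 1 ≡ 90 (mod 129). Using 65⁻¹ = 2: x ≡ 2·90 = 180 = 1·129 + 51, so x = 51.
Check: σ(51) = 65·51 + 1 = 3316 = 25·129 + 91 ≡ 91 (mod 129).

51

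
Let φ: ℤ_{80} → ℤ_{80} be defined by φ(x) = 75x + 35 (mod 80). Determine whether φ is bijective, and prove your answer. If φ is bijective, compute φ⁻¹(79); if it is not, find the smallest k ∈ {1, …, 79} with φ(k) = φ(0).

Recall: φ is injective if φ(x_1) = φ(x_2) implies x_1 = x_2.
We have gcd(75, 80) = 5 > 1. Taking x_1 = 0 and x_2 = 16: φ(0) = 35 and φ(16) = 75·16 + 35 = 1235 ≡ 35 (mod 80).
So φ(0) = φ(16) while 0 ≠ 16, therefore φ is not injective, hence not bijective.
Since φ is not bijective, we find the least positive k with φ(k) = φ(0): this means 75k ≡ 0 (mod 80), i.e. 80 ∣ 75k. Since gcd(75, 80) = 5, dividing through by 5 this holds exactly when 16 ∣ 15k, and as gcd(15, 16) = 1, exactly when 16 ∣ k.
The smallest positive such k is 16.

16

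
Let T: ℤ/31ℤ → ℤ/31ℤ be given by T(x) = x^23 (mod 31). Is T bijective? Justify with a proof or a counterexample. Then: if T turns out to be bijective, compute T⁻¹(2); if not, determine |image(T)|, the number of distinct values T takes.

Since 31 is prime, the nonzero elements of ℤ/31ℤ form a cyclic group of order 30.
As gcd(23, 30) = 1, raising to the 23rd power is a bijection on this group: if x_1^23 ≡ x_2^23 then (x_1x_2^{−1})^23 = 1, and the only element of order dividing gcd(23, 30) = 1 is 1, so x_1 = x_2.
With T(0) = 0 this makes T injective on all of ℤ/31ℤ, hence bijective (finite equal-size domain and codomain). In particular T is bijective.
Since T is bijective, we find the preimage of 2. The inverse of x ↦ x^23 on (ℤ/31ℤ)^× is x ↦ x^17, because 23·17 = 391 = 13·30 + 1 ≡ 1 (mod 30) and x^{30} = 1 for x ≠ 0 (Fermat). So T⁻¹(2) = 2^17 mod 31.
Repeated squaring mod 31: 2^1 ≡ 2, 2^2 ≡ 2² = 4, 2^4 ≡ 4² = 16, 2^8 ≡ 16² = 256 ≡ 8, 2^16 ≡ 8² = 64 ≡ 2. Since 17 = 16 + 1, 2^17 ≡ 2·2: 2·2 = 4. So 2^17 ≡ 4 (mod 31).
Hence T⁻¹(2) = 4.

4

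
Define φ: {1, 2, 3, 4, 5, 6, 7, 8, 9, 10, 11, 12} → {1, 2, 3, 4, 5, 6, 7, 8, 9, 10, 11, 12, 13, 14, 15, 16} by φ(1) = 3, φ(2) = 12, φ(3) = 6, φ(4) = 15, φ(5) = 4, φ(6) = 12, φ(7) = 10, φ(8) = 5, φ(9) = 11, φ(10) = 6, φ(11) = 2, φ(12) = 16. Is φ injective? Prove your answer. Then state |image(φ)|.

φ(2) = 12 = φ(6) with 2 ≠ 6, so φ is not injective.
The image of φ is {2, 3, 4, 5, 6, 10, 11, 12, 15, 16}, which has 10 elements.

10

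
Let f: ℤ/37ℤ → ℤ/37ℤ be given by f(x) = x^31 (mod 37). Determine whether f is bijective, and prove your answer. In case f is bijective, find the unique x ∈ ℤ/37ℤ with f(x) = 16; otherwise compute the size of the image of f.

Since 37 is prime, the nonzero elements of ℤ/37ℤ form a cyclic group of order 36.
As gcd(31, 36) = 1, raising to the 31st power is a bijection on this group: if u^31 ≡ v^31 then (uv^{−1})^31 = 1, and the only element of order dividing gcd(31, 36) = 1 is 1, so u = v.
With f(0) = 0 this makes f injective on all of ℤ/37ℤ, hence bijective (finite equal-size domain and codomain). In particular f is bijective.
Since f is bijective, we find the preimage of 16. The inverse of x ↦ x^31 on (ℤ/37ℤ)^× is x ↦ x^7, because 31·7 = 217 = 6·36 + 1 ≡ 1 (mod 36) and x^{36} = 1 for x ≠ 0 (Fermat). So f⁻¹(16) = 16^7 mod 37.
Repeated squaring mod 37: 16^1 ≡ 16, 16^2 ≡ 16² = 256 ≡ 34, 16^4 ≡ 34² = 1156 ≡ 9. Since 7 = 4 + 2 + 1, 16^7 ≡ 9·34·16: 9·34 = 306 ≡ 10, then 10·16 = 160 ≡ 12. So 16^7 ≡ 12 (mod 37).
Hence f⁻¹(16) = 12.

12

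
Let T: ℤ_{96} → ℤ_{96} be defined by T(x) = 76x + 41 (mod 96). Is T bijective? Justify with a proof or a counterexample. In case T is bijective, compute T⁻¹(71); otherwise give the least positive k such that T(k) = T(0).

24

We have gcd(76, 96) = 4 > 1. Taking s = 0 and t = 24: T(0) = 41 and T(24) = 76·24 + 41 = 1865 ≡ 41 (mod 96).
So T(0) = T(24) while 0 ≠ 24, thus T is not injective, hence not bijective.
Since T is not bijective, we find the least positive k with T(k) = T(0): this means 76k ≡ 0 (mod 96), i.e. 96 ∣ 76k. Since gcd(76, 96) = 4, dividing through by 4 this holds exactly when 24 ∣ 19k, and as gcd(19, 24) = 1, exactly when 24 ∣ k.
The smallest positive such k is 24.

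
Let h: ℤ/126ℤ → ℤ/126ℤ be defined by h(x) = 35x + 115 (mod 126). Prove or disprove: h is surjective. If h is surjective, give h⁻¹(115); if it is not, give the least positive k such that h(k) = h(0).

18

Since gcd(35, 126) = 7, we have 35x ≡ 0 (mod 7) for all x, so h(x) ≡ 3 (mod 7).
But 0 ≢ 3 (mod 7), so 0 ∈ ℤ/126ℤ has no preimage. Thus h is not surjective.
Since h is not surjective, we find the least positive k with h(k) = h(0): this means 35k ≡ 0 (mod 126), i.e. 126 ∣ 35k. Since gcd(35, 126) = 7, dividing through by 7 this holds exactly when 18 ∣ 5k, and as gcd(5, 18) = 1, exactly when 18 ∣ k.
The smallest positive such k is 18.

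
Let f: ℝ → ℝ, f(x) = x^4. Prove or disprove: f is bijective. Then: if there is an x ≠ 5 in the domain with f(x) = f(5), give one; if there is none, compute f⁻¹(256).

f(5) = 625 = (−5)^4 = f(−5) (since 4 is even), with 5 ≠ −5. So f is not injective, hence not bijective.
For the follow-up, such an x exists: taking x = −5 ∈ ℝ gives f(−5) = 625 = f(5) with −5 ≠ 5.

-5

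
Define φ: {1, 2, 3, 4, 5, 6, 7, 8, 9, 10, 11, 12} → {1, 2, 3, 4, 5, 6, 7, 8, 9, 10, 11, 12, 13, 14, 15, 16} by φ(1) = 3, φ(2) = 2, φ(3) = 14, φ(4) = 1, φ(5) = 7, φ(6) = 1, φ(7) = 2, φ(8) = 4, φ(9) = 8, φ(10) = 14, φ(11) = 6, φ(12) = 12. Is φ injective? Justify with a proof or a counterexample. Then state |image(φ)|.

9

φ(4) = 1 = φ(6) with 4 ≠ 6, so φ is not injective.
The image of φ is {1, 2, 3, 4, 6, 7, 8, 12, 14}, which has 9 elements.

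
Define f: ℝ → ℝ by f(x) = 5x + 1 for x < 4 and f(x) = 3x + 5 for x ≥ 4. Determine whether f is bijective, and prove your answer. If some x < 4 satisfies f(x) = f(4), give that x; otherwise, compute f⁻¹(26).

Both pieces are strictly increasing (slopes 5 and 3), so each is injective on its own interval.
The left piece maps (−∞, 4) onto (−∞, 21); the right piece maps [4, ∞) onto [17, ∞).
These images overlap. In particular f(4) = 17 (right piece), and solving 5x + 1 = 17 on the left piece gives x = 16/5 < 4.
So f(16/5) = f(4) with 16/5 ≠ 4, and f is not injective, hence not bijective. This x = 16/5 is the requested value below 4.

16/5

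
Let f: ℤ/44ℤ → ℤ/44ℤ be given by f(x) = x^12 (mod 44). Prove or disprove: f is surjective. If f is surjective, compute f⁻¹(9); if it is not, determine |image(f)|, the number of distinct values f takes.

12

f(10): Repeated squaring mod 44: 10^1 ≡ 10, 10^2 ≡ 10² = 100 ≡ 12, 10^4 ≡ 12² = 144 ≡ 12, 10^8 ≡ 12² = 144 ≡ 12. Since 12 = 8 + 4, 10^12 ≡ 12·12: 12·12 = 144 ≡ 12. So 10^12 ≡ 12 (mod 44).
f(12): Repeated squaring mod 44: 12^1 ≡ 12, 12^2 ≡ 12² = 144 ≡ 12, 12^4 ≡ 12² = 144 ≡ 12, 12^8 ≡ 12² = 144 ≡ 12. Since 12 = 8 + 4, 12^12 ≡ 12·12: 12·12 = 144 ≡ 12. So 12^12 ≡ 12 (mod 44).
So f(10) = f(12) = 12 while 10 ≠ 12, therefore f is not injective.
A non-injective map from the 44-element set ℤ/44ℤ to itself takes at most 43 distinct values, so it cannot be surjective. Therefore f is not surjective.
Since f is not surjective, we determine |image(f)|. Computing x^12 mod 44 for each x (by repeated squaring, reducing mod 44 at every step), the values f(0), f(1), …, f(43) are: 0, 1, 4, 9, 16, 25, 36, 5, 20, 37, 12, 33, 12, 37, 20, 5, 36, 25, 16, 9, 4, 1, 0, 1, 4, 9, 16, 25, 36, 5, 20, 37, 12, 33, 12, 37, 20, 5, 36, 25, 16, 9, 4, 1.
The distinct values are {0, 1, 4, 5, 9, 12, 16, 20, 25, 33, 36, 37}; there are 12 of them.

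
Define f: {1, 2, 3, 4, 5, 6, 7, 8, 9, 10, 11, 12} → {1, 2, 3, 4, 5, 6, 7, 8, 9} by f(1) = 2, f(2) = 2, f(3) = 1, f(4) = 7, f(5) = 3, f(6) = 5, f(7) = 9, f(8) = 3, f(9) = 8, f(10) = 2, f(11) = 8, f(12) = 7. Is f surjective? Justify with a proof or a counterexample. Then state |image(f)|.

7

No element maps to 4, so f is not surjective.
The image of f is {1, 2, 3, 5, 7, 8, 9}, which has 7 elements.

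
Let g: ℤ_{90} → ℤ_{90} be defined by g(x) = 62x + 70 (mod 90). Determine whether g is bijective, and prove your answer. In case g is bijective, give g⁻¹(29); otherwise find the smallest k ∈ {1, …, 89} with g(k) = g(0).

We have gcd(62, 90) = 2 > 1. Taking u = 0 and v = 45: g(0) = 70 and g(45) = 62·45 + 70 = 2860 ≡ 70 (mod 90).
So g(0) = g(45) while 0 ≠ 45, therefore g is not injective, hence not bijective.
Since g is not bijective, we find the least positive k with g(k) = g(0): this means 62k ≡ 0 (mod 90), i.e. 90 ∣ 62k. Since gcd(62, 90) = 2, dividing through by 2 this holds exactly when 45 ∣ 31k, and as gcd(31, 45) = 1, exactly when 45 ∣ k.
The smallest positive such k is 45.

45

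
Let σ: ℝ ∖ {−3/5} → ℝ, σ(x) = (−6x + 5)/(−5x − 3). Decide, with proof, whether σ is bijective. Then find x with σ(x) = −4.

-7/26

If σ(x) = 6/5, cross-multiplying gives −5(−6x + 5) = −6(−5x − 3), which simplifies to −25 = 18 — false.  So 6/5 has no preimage and σ is not surjective.
So σ is not bijective.
Solving σ(x) = −4: cross-multiplying gives −6x + 5 = −4(−5x − 3), which rearranges to −26x = 7, so x = −7/26.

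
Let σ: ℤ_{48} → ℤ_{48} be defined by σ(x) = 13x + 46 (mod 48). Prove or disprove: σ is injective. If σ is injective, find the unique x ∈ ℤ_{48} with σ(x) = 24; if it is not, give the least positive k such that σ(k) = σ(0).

By definition, injectivity means: for all s, t in the domain, σ(s) = σ(t) implies s = t.
Suppose σ(s) = σ(t) in ℤ_{48}. Then 13s + 46 ≡ 13t + 46 (mod 48), thus 13(s − t) ≡ 0 (mod 48).
Since gcd(13, 48) = 1, 13 is invertible modulo 48, so s − t ≡ 0 (mod 48), i.e. s = t.
Hence σ is injective.
We now compute 13⁻¹ mod 48 explicitly. Euclid's algorithm: 48 = 3·13 + 9, 13 = 1·9 + 4, 9 = 2·4 + 1; back-substituting gives 1 = 37·13 − 10·48, so 13⁻¹ ≡ 37 (mod 48).
Since σ is injective, we find σ⁻¹(24): we need 13x ≡ 24 − 46 ≡ 26 (mod 48). Using 13⁻¹ = 37: x ≡ 37·26 = 962 = 20·48 + 2, so x = 2.
Check: σ(2) = 13·2 + 46 = 72 = 1·48 + 24 ≡ 24 (mod 48).

2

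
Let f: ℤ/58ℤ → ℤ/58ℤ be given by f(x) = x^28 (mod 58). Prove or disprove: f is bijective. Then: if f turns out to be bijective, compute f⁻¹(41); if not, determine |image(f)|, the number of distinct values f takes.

4

f(1) = 1^28 = 1.
f(3): Repeated squaring mod 58: 3^1 ≡ 3, 3^2 ≡ 3² = 9, 3^4 ≡ 9² = 81 ≡ 23, 3^8 ≡ 23² = 529 ≡ 7, 3^16 ≡ 7² = 49. Since 28 = 16 + 8 + 4, 3^28 ≡ 49·7·23: 49·7 = 343 ≡ 53, then 53·23 = 1219 ≡ 1. So 3^28 ≡ 1 (mod 58).
So f(1) = f(3) = 1 while 1 ≠ 3, thus f is not injective, hence not bijective.
Since f is not bijective, we determine |image(f)|. Computing x^28 mod 58 for each x (by repeated squaring, reducing mod 58 at every step), the values f(0), f(1), …, f(57) are: 0, 1, 30, 1, 30, 1, 30, 1, 30, 1, 30, 1, 30, 1, 30, 1, 30, 1, 30, 1, 30, 1, 30, 1, 30, 1, 30, 1, 30, 29, 30, 1, 30, 1, 30, 1, 30, 1, 30, 1, 30, 1, 30, 1, 30, 1, 30, 1, 30, 1, 30, 1, 30, 1, 30, 1, 30, 1.
The distinct values are {0, 1, 29, 30}; there are 4 of them.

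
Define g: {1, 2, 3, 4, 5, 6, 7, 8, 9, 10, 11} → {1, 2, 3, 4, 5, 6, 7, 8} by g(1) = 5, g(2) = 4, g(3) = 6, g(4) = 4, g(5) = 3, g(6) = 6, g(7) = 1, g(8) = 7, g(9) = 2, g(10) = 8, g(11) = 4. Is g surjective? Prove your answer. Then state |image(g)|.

Every element of the codomain has a preimage: 1 = g(7), 2 = g(9), 3 = g(5), 4 = g(2), 5 = g(1), 6 = g(3), 7 = g(8), 8 = g(10).
Therefore g is surjective.
The image of g is {1, 2, 3, 4, 5, 6, 7, 8}, which has 8 elements.

8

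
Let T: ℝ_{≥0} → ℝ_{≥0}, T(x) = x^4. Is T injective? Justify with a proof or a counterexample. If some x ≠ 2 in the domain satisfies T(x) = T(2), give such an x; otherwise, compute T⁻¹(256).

4

On ℝ_{≥0}, x ↦ x^4 is strictly increasing, so T(a) = T(b) forces a = b. So T is injective.
Since x ↦ x^4 is strictly increasing on ℝ_{≥0}, it is injective there, so no x ≠ 2 in the domain has T(x) = T(2). We therefore compute T⁻¹(256) = 256^{1/4} = 4 (indeed 4^4 = 256).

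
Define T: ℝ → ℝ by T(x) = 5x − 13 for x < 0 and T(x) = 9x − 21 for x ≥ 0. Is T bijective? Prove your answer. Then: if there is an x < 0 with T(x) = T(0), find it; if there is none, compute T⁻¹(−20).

Both pieces are strictly increasing (slopes 5 and 9), so each is injective on its own interval.
The left piece maps (−∞, 0) onto (−∞, −13); the right piece maps [0, ∞) onto [−21, ∞).
These images overlap. In particular T(0) = −21 (right piece), and solving 5x − 13 = −21 on the left piece gives x = −8/5 < 0.
So T(−8/5) = T(0) with −8/5 ≠ 0, and T is not injective, hence not bijective. This x = −8/5 is the requested value below 0.

-8/5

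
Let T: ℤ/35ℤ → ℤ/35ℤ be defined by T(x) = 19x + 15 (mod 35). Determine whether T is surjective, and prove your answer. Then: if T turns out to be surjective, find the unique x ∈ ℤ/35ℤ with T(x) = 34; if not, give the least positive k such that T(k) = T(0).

Recall that surjectivity means every element of the codomain has a preimage under T.
Since gcd(19, 35) = 1, 19 is invertible modulo 35. Euclid's algorithm: 35 = 1·19 + 16, 19 = 1·16 + 3, 16 = 5·3 + 1; back-substituting gives 1 = 24·19 − 13·35, so 19⁻¹ ≡ 24 (mod 35).
Then y ↦ 24(y − 15) is a two-sided inverse to T, so every y ∈ ℤ/35ℤ has a preimage.
So T is surjective.
Since T is surjective, we find T⁻¹(34): we need 19x ≡ 34 − 15 ≡ 19 (mod 35). Using 19⁻¹ = 24: x ≡ 24·19 = 456 = 13·35 + 1, so x = 1.
Check: T(1) = 19·1 + 15 = 34 ≡ 34 (mod 35).

1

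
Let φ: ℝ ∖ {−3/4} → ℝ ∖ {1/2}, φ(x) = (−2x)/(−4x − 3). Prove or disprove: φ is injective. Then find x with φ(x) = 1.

Suppose φ(s) = φ(t). Cross-multiplying: (−2s)(−4t − 3) = (−2t)(−4s − 3).
Expanding both sides and cancelling the symmetric terms leaves 6·(s − t) = 0. Since 6 ≠ 0, s = t. Hence φ is injective.
Solving φ(x) = 1: cross-multiplying gives −2x = 1(−4x − 3), which rearranges to 2x = −3, so x = −3/2.

-3/2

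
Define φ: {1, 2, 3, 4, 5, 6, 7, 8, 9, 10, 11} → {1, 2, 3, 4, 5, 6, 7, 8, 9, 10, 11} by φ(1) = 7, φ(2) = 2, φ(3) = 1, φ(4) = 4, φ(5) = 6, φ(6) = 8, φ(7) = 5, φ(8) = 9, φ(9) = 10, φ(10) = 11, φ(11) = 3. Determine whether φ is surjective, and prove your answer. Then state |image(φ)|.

11

Every element of the codomain has a preimage: 1 = φ(3), 2 = φ(2), 3 = φ(11), 4 = φ(4), 5 = φ(7), 6 = φ(5), 7 = φ(1), 8 = φ(6), 9 = φ(8), 10 = φ(9), 11 = φ(10).
Hence φ is surjective.
The image of φ is {1, 2, 3, 4, 5, 6, 7, 8, 9, 10, 11}, which has 11 elements.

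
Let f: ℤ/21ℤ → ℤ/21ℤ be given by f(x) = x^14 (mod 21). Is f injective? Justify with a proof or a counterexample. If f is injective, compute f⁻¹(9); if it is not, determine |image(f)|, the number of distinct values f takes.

8

f(2): Repeated squaring mod 21: 2^1 ≡ 2, 2^2 ≡ 2² = 4, 2^4 ≡ 4² = 16, 2^8 ≡ 16² = 256 ≡ 4. Since 14 = 8 + 4 + 2, 2^14 ≡ 4·16·4: 4·16 = 64 ≡ 1, then 1·4 = 4. So 2^14 ≡ 4 (mod 21).
f(5): Repeated squaring mod 21: 5^1 ≡ 5, 5^2 ≡ 5² = 25 ≡ 4, 5^4 ≡ 4² = 16, 5^8 ≡ 16² = 256 ≡ 4. Since 14 = 8 + 4 + 2, 5^14 ≡ 4·16·4: 4·16 = 64 ≡ 1, then 1·4 = 4. So 5^14 ≡ 4 (mod 21).
So f(2) = f(5) = 4 while 2 ≠ 5, thus f is not injective.
Since f is not injective, we determine |image(f)|. Computing x^14 mod 21 for each x (by repeated squaring, reducing mod 21 at every step), the values f(0), f(1), …, f(20) are: 0, 1, 4, 9, 16, 4, 15, 7, 1, 18, 16, 16, 18, 1, 7, 15, 4, 16, 9, 4, 1.
The distinct values are {0, 1, 4, 7, 9, 15, 16, 18}; there are 8 of them.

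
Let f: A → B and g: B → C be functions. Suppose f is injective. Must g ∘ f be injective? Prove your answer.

not injective

No. Take A = B = C = {0, 1}, f = identity (injective), and g(x) = 0 for every x.
Then (g ∘ f)(0) = 0 = (g ∘ f)(1) with 0 ≠ 1, so g ∘ f is not injective.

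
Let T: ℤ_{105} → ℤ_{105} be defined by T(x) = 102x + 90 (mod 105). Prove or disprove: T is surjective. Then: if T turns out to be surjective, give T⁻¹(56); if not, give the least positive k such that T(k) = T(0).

35

Since gcd(102, 105) = 3, we have 102x ≡ 0 (mod 3) for all x, so T(x) ≡ 0 (mod 3).
But 1 ≢ 0 (mod 3), so 1 ∈ ℤ_{105} has no preimage. Hence T is not surjective.
Since T is not surjective, we find the least positive k with T(k) = T(0): this means 102k ≡ 0 (mod 105), i.e. 105 ∣ 102k. Since gcd(102, 105) = 3, dividing through by 3 this holds exactly when 35 ∣ 34k, and as gcd(34, 35) = 1, exactly when 35 ∣ k.
The smallest positive such k is 35.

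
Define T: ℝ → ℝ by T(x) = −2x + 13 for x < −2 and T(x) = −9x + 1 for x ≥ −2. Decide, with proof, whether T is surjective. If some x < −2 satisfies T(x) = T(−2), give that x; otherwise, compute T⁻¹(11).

-3

Both pieces are strictly decreasing (slopes −2 and −9), so each is injective on its own interval.
The left piece maps (−∞, −2) onto (17, ∞); the right piece maps [−2, ∞) onto (−∞, 19].
The union (17, ∞) ∪ (−∞, 19] covers ℝ, so T is surjective.
For the follow-up: the images overlap, so an x < −2 with T(x) = T(−2) exists. T(−2) = 19; solving −2x + 13 = 19 for x < −2 gives x = (19 − 13)/(−2) = −3.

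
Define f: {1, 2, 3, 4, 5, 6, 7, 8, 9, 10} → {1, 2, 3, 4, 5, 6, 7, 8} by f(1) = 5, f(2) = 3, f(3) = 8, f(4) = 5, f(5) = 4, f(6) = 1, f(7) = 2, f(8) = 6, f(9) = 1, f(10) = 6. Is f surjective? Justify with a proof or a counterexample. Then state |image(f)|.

No element maps to 7, so f is not surjective.
The image of f is {1, 2, 3, 4, 5, 6, 8}, which has 7 elements.

7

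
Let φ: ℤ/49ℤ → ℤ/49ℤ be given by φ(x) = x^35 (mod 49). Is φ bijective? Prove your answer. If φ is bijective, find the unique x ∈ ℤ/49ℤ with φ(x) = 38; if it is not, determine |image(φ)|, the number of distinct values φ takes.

φ(0) = 0^35 = 0.
φ(7): Repeated squaring mod 49: 7^1 ≡ 7, 7^2 ≡ 7² = 49 ≡ 0, 7^4 ≡ 0² = 0, 7^8 ≡ 0² = 0, 7^16 ≡ 0² = 0, 7^32 ≡ 0² = 0. Since 35 = 32 + 2 + 1, 7^35 ≡ 0·0·7: 0·0 = 0, then 0·7 = 0. So 7^35 ≡ 0 (mod 49).
So φ(0) = φ(7) = 0 while 0 ≠ 7, so φ is not injective, hence not bijective.
Since φ is not bijective, we determine |image(φ)|. Computing x^35 mod 49 for each x (by repeated squaring, reducing mod 49 at every step), the values φ(0), φ(1), …, φ(48) are: 0, 1, 18, 19, 30, 31, 48, 0, 1, 18, 19, 30, 31, 48, 0, 1, 18, 19, 30, 31, 48, 0, 1, 18, 19, 30, 31, 48, 0, 1, 18, 19, 30, 31, 48, 0, 1, 18, 19, 30, 31, 48, 0, 1, 18, 19, 30, 31, 48.
The distinct values are {0, 1, 18, 19, 30, 31, 48}; there are 7 of them.

7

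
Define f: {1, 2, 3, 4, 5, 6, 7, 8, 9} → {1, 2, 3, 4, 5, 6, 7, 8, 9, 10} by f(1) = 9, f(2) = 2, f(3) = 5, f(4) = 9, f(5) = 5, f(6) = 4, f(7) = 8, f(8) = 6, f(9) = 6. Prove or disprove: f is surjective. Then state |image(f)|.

6

No element maps to 1, so f is not surjective.
The image of f is {2, 4, 5, 6, 8, 9}, which has 6 elements.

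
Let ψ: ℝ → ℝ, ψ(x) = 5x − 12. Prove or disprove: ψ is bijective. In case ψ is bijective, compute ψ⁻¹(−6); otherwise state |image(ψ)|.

Suppose ψ(x_1) = ψ(x_2). Then 5x_1 − 12 = 5x_2 − 12, hence 5x_1 = 5x_2, hence x_1 = x_2.
For any y ∈ ℝ, x = (y + 12)/5 satisfies ψ(x) = y.
Hence ψ is bijective.
Since ψ is bijective, we compute ψ⁻¹(−6) = (−6 + 12)/5 = 6/5.

6/5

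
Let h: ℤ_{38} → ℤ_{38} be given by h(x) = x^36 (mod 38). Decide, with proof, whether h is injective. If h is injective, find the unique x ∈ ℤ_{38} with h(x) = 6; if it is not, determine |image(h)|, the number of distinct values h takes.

h(1) = 1^36 = 1.
h(3): Repeated squaring mod 38: 3^1 ≡ 3, 3^2 ≡ 3² = 9, 3^4 ≡ 9² = 81 ≡ 5, 3^8 ≡ 5² = 25, 3^16 ≡ 25² = 625 ≡ 17, 3^32 ≡ 17² = 289 ≡ 23. Since 36 = 32 + 4, 3^36 ≡ 23·5: 23·5 = 115 ≡ 1. So 3^36 ≡ 1 (mod 38).
So h(1) = h(3) = 1 while 1 ≠ 3, so h is not injective.
Since h is not injective, we determine |image(h)|. Computing x^36 mod 38 for each x (by repeated squaring, reducing mod 38 at every step), the values h(0), h(1), …, h(37) are: 0, 1, 20, 1, 20, 1, 20, 1, 20, 1, 20, 1, 20, 1, 20, 1, 20, 1, 20, 19, 20, 1, 20, 1, 20, 1, 20, 1, 20, 1, 20, 1, 20, 1, 20, 1, 20, 1.
The distinct values are {0, 1, 19, 20}; there are 4 of them.

4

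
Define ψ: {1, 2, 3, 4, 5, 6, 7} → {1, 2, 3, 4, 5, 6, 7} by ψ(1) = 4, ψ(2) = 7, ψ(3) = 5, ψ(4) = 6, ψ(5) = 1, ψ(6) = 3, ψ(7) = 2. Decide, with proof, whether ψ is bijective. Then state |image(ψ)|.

7

The values 4, 7, 5, 6, 1, 3, 2 are a permutation of {1, 2, 3, 4, 5, 6, 7}: each element appears exactly once.
So ψ is injective and surjective, hence bijective.
The image of ψ is {1, 2, 3, 4, 5, 6, 7}, which has 7 elements.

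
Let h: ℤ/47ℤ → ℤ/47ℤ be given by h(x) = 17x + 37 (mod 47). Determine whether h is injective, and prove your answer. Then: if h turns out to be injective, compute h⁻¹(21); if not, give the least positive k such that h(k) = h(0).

If h(u) = h(v), then 17u ≡ 17v (mod 47). Because gcd(17, 47) = 1, we may cancel 17 to get u ≡ v (mod 47).
Therefore h is injective.
We now compute 17⁻¹ mod 47 explicitly. Euclid's algorithm: 47 = 2·17 + 13, 17 = 1·13 + 4, 13 = 3·4 + 1; back-substituting gives 1 = 36·17 − 13·47, so 17⁻¹ ≡ 36 (mod 47).
Since h is injective, we compute h⁻¹(21): solve 17x + 37 ≡ 21 (mod 47), i.e. 17x ≡ 31 (mod 47).
Multiplying by 17⁻¹ = 36 gives x ≡ 36·31 = 1116 = 23·47 + 35 ≡ 35 (mod 47).
Check: h(35) = 17·35 + 37 = 632 = 13·47 + 21 ≡ 21 (mod 47).

35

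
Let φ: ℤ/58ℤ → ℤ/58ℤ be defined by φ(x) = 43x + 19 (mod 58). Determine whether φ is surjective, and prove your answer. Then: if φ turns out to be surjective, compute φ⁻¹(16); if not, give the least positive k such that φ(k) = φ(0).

Recall: φ is surjective if every y in the codomain equals φ(x) for some x in the domain.
Since gcd(43, 58) = 1, 43 is invertible modulo 58. Euclid's algorithm: 58 = 1·43 + 15, 43 = 2·15 + 13, 15 = 1·13 + 2, 13 = 6·2 + 1; back-substituting gives 1 = 27·43 − 20·58, so 43⁻¹ ≡ 27 (mod 58).
For any y ∈ ℤ/58ℤ, x = 27(y − 19) mod 58 satisfies φ(x) = 43·27(y − 19) + 19 ≡ y (since 43·27 ≡ 1 mod 58). So every y has a preimage.
So φ is surjective.
Since φ is surjective, we compute φ⁻¹(16): solve 43x + 19 ≡ 16 (mod 58), i.e. 43x ≡ 55 (mod 58).
Multiplying by 43⁻¹ = 27 gives x ≡ 27·55 = 1485 = 25·58 + 35 ≡ 35 (mod 58).
Check: φ(35) = 43·35 + 19 = 1524 = 26·58 + 16 ≡ 16 (mod 58).

35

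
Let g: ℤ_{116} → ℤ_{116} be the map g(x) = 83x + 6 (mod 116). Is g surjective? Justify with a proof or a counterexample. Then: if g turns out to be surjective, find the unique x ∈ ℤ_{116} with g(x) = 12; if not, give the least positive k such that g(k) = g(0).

By definition, surjectivity means every element of the codomain has a preimage under g.
Since gcd(83, 116) = 1, 83 is invertible modulo 116. Euclid's algorithm: 116 = 1·83 + 33, 83 = 2·33 + 17, 33 = 1·17 + 16, 17 = 1·16 + 1; back-substituting gives 1 = 7·83 − 5·116, so 83⁻¹ ≡ 7 (mod 116).
Then y ↦ 7(y − 6) is a two-sided inverse to g, so every y ∈ ℤ_{116} has a preimage.
So g is surjective.
Since g is surjective, we find g⁻¹(12): we need 83x ≡ 12 − 6 ≡ 6 (mod 116). Using 83⁻¹ = 7: x ≡ 7·6 = 42, so x = 42.
Check: g(42) = 83·42 + 6 = 3492 = 30·116 + 12 ≡ 12 (mod 116).

42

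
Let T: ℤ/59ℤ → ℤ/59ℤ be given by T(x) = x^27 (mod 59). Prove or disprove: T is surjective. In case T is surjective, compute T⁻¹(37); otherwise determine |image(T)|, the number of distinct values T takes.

Since 59 is prime, the nonzero elements of ℤ/59ℤ form a cyclic group of order 58.
As gcd(27, 58) = 1, raising to the 27th power is a bijection on this group: if u^27 ≡ v^27 then (uv^{−1})^27 = 1, and the only element of order dividing gcd(27, 58) = 1 is 1, so u = v.
With T(0) = 0 this makes T injective on all of ℤ/59ℤ, hence bijective (finite equal-size domain and codomain). In particular T is surjective.
Since T is surjective, we find the preimage of 37. The inverse of x ↦ x^27 on (ℤ/59ℤ)^× is x ↦ x^43, because 27·43 = 1161 = 20·58 + 1 ≡ 1 (mod 58) and x^{58} = 1 for x ≠ 0 (Fermat). So T⁻¹(37) = 37^43 mod 59.
Repeated squaring mod 59: 37^1 ≡ 37, 37^2 ≡ 37² = 1369 ≡ 12, 37^4 ≡ 12² = 144 ≡ 26, 37^8 ≡ 26² = 676 ≡ 27, 37^16 ≡ 27² = 729 ≡ 21, 37^32 ≡ 21² = 441 ≡ 28. Since 43 = 32 + 8 + 2 + 1, 37^43 ≡ 28·27·12·37: 28·27 = 756 ≡ 48, then 48·12 = 576 ≡ 45, then 45·37 = 1665 ≡ 13. So 37^43 ≡ 13 (mod 59).
Hence T⁻¹(37) = 13.

13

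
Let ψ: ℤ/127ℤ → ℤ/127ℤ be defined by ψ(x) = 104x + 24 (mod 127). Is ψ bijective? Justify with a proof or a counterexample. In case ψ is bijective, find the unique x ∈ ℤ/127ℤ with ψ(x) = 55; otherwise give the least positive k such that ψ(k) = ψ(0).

87

Recall: ψ is injective if ψ(x_1) = ψ(x_2) implies x_1 = x_2.
If ψ(x_1) = ψ(x_2), then 104x_1 ≡ 104x_2 (mod 127). Because gcd(104, 127) = 1, we may cancel 104 to get x_1 ≡ x_2 (mod 127).
We now compute 104⁻¹ mod 127 explicitly. Euclid's algorithm: 127 = 1·104 + 23, 104 = 4·23 + 12, 23 = 1·12 + 11, 12 = 1·11 + 1; back-substituting gives 1 = 11·104 − 9·127, so 104⁻¹ ≡ 11 (mod 127).
For any y ∈ ℤ/127ℤ, x = 11(y − 24) mod 127 satisfies ψ(x) = 104·11(y − 24) + 24 ≡ y (since 104·11 ≡ 1 mod 127). So every y has a preimage.
Therefore ψ is bijective.
Since ψ is bijective, we find ψ⁻¹(55): we need 104x ≡ 55 − 24 ≡ 31 (mod 127). Using 104⁻¹ = 11: x ≡ 11·31 = 341 = 2·127 + 87, so x = 87.
Check: ψ(87) = 104·87 + 24 = 9072 = 71·127 + 55 ≡ 55 (mod 127).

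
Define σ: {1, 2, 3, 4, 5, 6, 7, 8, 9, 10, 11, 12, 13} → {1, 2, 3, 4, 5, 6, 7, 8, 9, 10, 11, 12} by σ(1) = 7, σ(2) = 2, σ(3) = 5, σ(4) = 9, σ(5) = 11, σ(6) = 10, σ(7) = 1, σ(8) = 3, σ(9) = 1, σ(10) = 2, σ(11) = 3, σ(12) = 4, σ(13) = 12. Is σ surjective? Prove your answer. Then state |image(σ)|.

No element maps to 6, so σ is not surjective.
The image of σ is {1, 2, 3, 4, 5, 7, 9, 10, 11, 12}, which has 10 elements.

10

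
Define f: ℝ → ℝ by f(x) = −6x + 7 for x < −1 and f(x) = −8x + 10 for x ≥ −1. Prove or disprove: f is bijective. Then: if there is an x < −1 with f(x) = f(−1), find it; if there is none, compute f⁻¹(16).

Both pieces are strictly decreasing (slopes −6 and −8), so each is injective on its own interval.
The left piece maps (−∞, −1) onto (13, ∞); the right piece maps [−1, ∞) onto (−∞, 18].
These images overlap. In particular f(−1) = 18 (right piece), and solving −6x + 7 = 18 on the left piece gives x = −11/6 < −1.
So f(−11/6) = f(−1) with −11/6 ≠ −1, and f is not injective, hence not bijective. This x = −11/6 is the requested value below −1.

-11/6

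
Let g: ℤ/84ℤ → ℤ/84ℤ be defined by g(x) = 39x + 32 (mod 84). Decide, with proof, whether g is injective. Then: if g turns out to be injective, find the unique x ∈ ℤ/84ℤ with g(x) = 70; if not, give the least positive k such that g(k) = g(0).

By definition, g is injective if g(u) = g(v) implies u = v.
We have gcd(39, 84) = 3 > 1. Taking u = 0 and v = 28: g(0) = 32 and g(28) = 39·28 + 32 = 1124 ≡ 32 (mod 84).
So g(0) = g(28) while 0 ≠ 28, hence g is not injective.
Since g is not injective, we find the least positive k with g(k) = g(0): this means 39k ≡ 0 (mod 84), i.e. 84 ∣ 39k. Since gcd(39, 84) = 3, dividing through by 3 this holds exactly when 28 ∣ 13k, and as gcd(13, 28) = 1, exactly when 28 ∣ k.
The smallest positive such k is 28.

28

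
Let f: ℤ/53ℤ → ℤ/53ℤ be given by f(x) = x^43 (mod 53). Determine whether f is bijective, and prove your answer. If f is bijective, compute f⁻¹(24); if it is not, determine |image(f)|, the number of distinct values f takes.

47

Since 53 is prime, the nonzero elements of ℤ/53ℤ form a cyclic group of order 52.
As gcd(43, 52) = 1, raising to the 43rd power is a bijection on this group: if a^43 ≡ b^43 then (ab^{−1})^43 = 1, and the only element of order dividing gcd(43, 52) = 1 is 1, so a = b.
With f(0) = 0 this makes f injective on all of ℤ/53ℤ, hence bijective (finite equal-size domain and codomain). In particular f is bijective.
Since f is bijective, we find the preimage of 24. The inverse of x ↦ x^43 on (ℤ/53ℤ)^× is x ↦ x^23, because 43·23 = 989 = 19·52 + 1 ≡ 1 (mod 52) and x^{52} = 1 for x ≠ 0 (Fermat). So f⁻¹(24) = 24^23 mod 53.
Repeated squaring mod 53: 24^1 ≡ 24, 24^2 ≡ 24² = 576 ≡ 46, 24^4 ≡ 46² = 2116 ≡ 49, 24^8 ≡ 49² = 2401 ≡ 16, 24^16 ≡ 16² = 256 ≡ 44. Since 23 = 16 + 4 + 2 + 1, 24^23 ≡ 44·49·46·24: 44·49 = 2156 ≡ 36, then 36·46 = 1656 ≡ 13, then 13·24 = 312 ≡ 47. So 24^23 ≡ 47 (mod 53).
Hence f⁻¹(24) = 47.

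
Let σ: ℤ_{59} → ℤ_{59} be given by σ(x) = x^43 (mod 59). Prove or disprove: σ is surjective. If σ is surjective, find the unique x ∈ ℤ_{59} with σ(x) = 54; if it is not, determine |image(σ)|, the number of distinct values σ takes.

Since 59 is prime, the nonzero elements of ℤ_{59} form a cyclic group of order 58.
As gcd(43, 58) = 1, raising to the 43rd power is a bijection on this group: if u^43 ≡ v^43 then (uv^{−1})^43 = 1, and the only element of order dividing gcd(43, 58) = 1 is 1, so u = v.
With σ(0) = 0 this makes σ injective on all of ℤ_{59}, hence bijective (finite equal-size domain and codomain). In particular σ is surjective.
Since σ is surjective, we find the preimage of 54. The inverse of x ↦ x^43 on (ℤ_{59})^× is x ↦ x^27, because 43·27 = 1161 = 20·58 + 1 ≡ 1 (mod 58) and x^{58} = 1 for x ≠ 0 (Fermat). So σ⁻¹(54) = 54^27 mod 59.
Repeated squaring mod 59: 54^1 ≡ 54, 54^2 ≡ 54² = 2916 ≡ 25, 54^4 ≡ 25² = 625 ≡ 35, 54^8 ≡ 35² = 1225 ≡ 45, 54^16 ≡ 45² = 2025 ≡ 19. Since 27 = 16 + 8 + 2 + 1, 54^27 ≡ 19·45·25·54: 19·45 = 855 ≡ 29, then 29·25 = 725 ≡ 17, then 17·54 = 918 ≡ 33. So 54^27 ≡ 33 (mod 59).
Hence σ⁻¹(54) = 33.

33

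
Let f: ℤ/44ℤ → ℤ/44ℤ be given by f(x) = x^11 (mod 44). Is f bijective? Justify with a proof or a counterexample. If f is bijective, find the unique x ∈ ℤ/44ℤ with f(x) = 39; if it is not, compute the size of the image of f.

33

f(0) = 0^11 = 0.
f(22): Repeated squaring mod 44: 22^1 ≡ 22, 22^2 ≡ 22² = 484 ≡ 0, 22^4 ≡ 0² = 0, 22^8 ≡ 0² = 0. Since 11 = 8 + 2 + 1, 22^11 ≡ 0·0·22: 0·0 = 0, then 0·22 = 0. So 22^11 ≡ 0 (mod 44).
So f(0) = f(22) = 0 while 0 ≠ 22, so f is not injective, hence not bijective.
Since f is not bijective, we determine |image(f)|. Computing x^11 mod 44 for each x (by repeated squaring, reducing mod 44 at every step), the values f(0), f(1), …, f(43) are: 0, 1, 24, 3, 4, 5, 28, 7, 8, 9, 32, 11, 12, 13, 36, 15, 16, 17, 40, 19, 20, 21, 0, 23, 24, 25, 4, 27, 28, 29, 8, 31, 32, 33, 12, 35, 36, 37, 16, 39, 40, 41, 20, 43.
The distinct values are {0, 1, 3, 4, 5, 7, 8, 9, 11, 12, 13, 15, 16, 17, 19, 20, 21, 23, 24, 25, 27, 28, 29, 31, 32, 33, 35, 36, 37, 39, 40, 41, 43}; there are 33 of them.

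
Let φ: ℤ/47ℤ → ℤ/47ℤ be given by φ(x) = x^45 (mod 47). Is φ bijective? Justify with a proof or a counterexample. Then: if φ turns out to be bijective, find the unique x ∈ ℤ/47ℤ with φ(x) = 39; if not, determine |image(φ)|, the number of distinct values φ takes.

Since 47 is prime, the nonzero elements of ℤ/47ℤ form a cyclic group of order 46.
As gcd(45, 46) = 1, raising to the 45th power is a bijection on this group: if x_1^45 ≡ x_2^45 then (x_1x_2^{−1})^45 = 1, and the only element of order dividing gcd(45, 46) = 1 is 1, so x_1 = x_2.
With φ(0) = 0 this makes φ injective on all of ℤ/47ℤ, hence bijective (finite equal-size domain and codomain). In particular φ is bijective.
Since φ is bijective, we find the preimage of 39. The inverse of x ↦ x^45 on (ℤ/47ℤ)^× is x ↦ x^45, because 45·45 = 2025 = 44·46 + 1 ≡ 1 (mod 46) and x^{46} = 1 for x ≠ 0 (Fermat). So φ⁻¹(39) = 39^45 mod 47.
Repeated squaring mod 47: 39^1 ≡ 39, 39^2 ≡ 39² = 1521 ≡ 17, 39^4 ≡ 17² = 289 ≡ 7, 39^8 ≡ 7² = 49 ≡ 2, 39^16 ≡ 2² = 4, 39^32 ≡ 4² = 16. Since 45 = 32 + 8 + 4 + 1, 39^45 ≡ 16·2·7·39: 16·2 = 32, then 32·7 = 224 ≡ 36, then 36·39 = 1404 ≡ 41. So 39^45 ≡ 41 (mod 47).
Hence φ⁻¹(39) = 41.

41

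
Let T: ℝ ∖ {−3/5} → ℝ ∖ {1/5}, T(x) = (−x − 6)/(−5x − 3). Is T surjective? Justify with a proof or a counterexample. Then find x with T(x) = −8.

For any y ≠ 1/5, solving y(−5x − 3) = −x − 6 for x gives a well-defined x ≠ −3/5. So T is surjective.
Solving T(x) = −8: cross-multiplying gives −x − 6 = −8(−5x − 3), which rearranges to −41x = 30, so x = −30/41.

-30/41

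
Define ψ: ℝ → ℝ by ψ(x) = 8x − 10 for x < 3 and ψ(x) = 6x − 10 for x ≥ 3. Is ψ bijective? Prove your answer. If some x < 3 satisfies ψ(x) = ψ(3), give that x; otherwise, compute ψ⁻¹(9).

9/4

Both pieces are strictly increasing (slopes 8 and 6), so each is injective on its own interval.
The left piece maps (−∞, 3) onto (−∞, 14); the right piece maps [3, ∞) onto [8, ∞).
These images overlap. In particular ψ(3) = 8 (right piece), and solving 8x − 10 = 8 on the left piece gives x = 9/4 < 3.
So ψ(9/4) = ψ(3) with 9/4 ≠ 3, and ψ is not injective, hence not bijective. This x = 9/4 is the requested value below 3.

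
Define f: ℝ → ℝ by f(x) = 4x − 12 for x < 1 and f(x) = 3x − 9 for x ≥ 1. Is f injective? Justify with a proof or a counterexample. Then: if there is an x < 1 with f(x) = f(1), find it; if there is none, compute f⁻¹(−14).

Both pieces are strictly increasing (slopes 4 and 3), so each is injective on its own interval.
The left piece maps (−∞, 1) onto (−∞, −8); the right piece maps [1, ∞) onto [−6, ∞).
These images are disjoint, so no value is attained by both pieces. So f is injective.
Because the two images are disjoint, no x < 1 has f(x) = f(1), so we compute f⁻¹(−14): −14 lies in (−∞, −8), so solve 4x − 12 = −14: x = (−14 + 12)/4 = −1/2.

-1/2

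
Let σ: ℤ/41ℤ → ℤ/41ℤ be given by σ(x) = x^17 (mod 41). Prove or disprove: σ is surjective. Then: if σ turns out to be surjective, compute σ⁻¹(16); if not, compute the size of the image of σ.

37

Since 41 is prime, the nonzero elements of ℤ/41ℤ form a cyclic group of order 40.
As gcd(17, 40) = 1, raising to the 17th power is a bijection on this group: if x_1^17 ≡ x_2^17 then (x_1x_2^{−1})^17 = 1, and the only element of order dividing gcd(17, 40) = 1 is 1, so x_1 = x_2.
With σ(0) = 0 this makes σ injective on all of ℤ/41ℤ, hence bijective (finite equal-size domain and codomain). In particular σ is surjective.
Since σ is surjective, we find the preimage of 16. The inverse of x ↦ x^17 on (ℤ/41ℤ)^× is x ↦ x^33, because 17·33 = 561 = 14·40 + 1 ≡ 1 (mod 40) and x^{40} = 1 for x ≠ 0 (Fermat). So σ⁻¹(16) = 16^33 mod 41.
Repeated squaring mod 41: 16^1 ≡ 16, 16^2 ≡ 16² = 256 ≡ 10, 16^4 ≡ 10² = 100 ≡ 18, 16^8 ≡ 18² = 324 ≡ 37, 16^16 ≡ 37² = 1369 ≡ 16, 16^32 ≡ 16² = 256 ≡ 10. Since 33 = 32 + 1, 16^33 ≡ 10·16: 10·16 = 160 ≡ 37. So 16^33 ≡ 37 (mod 41).
Hence σ⁻¹(16) = 37.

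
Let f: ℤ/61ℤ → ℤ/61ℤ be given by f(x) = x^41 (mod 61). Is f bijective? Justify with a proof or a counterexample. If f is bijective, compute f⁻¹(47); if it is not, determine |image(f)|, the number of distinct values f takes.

13

Since 61 is prime, the nonzero elements of ℤ/61ℤ form a cyclic group of order 60.
As gcd(41, 60) = 1, raising to the 41st power is a bijection on this group: if x_1^41 ≡ x_2^41 then (x_1x_2^{−1})^41 = 1, and the only element of order dividing gcd(41, 60) = 1 is 1, so x_1 = x_2.
With f(0) = 0 this makes f injective on all of ℤ/61ℤ, hence bijective (finite equal-size domain and codomain). In particular f is bijective.
Since f is bijective, we find the preimage of 47. The inverse of x ↦ x^41 on (ℤ/61ℤ)^× is x ↦ x^41, because 41·41 = 1681 = 28·60 + 1 ≡ 1 (mod 60) and x^{60} = 1 for x ≠ 0 (Fermat). So f⁻¹(47) = 47^41 mod 61.
Repeated squaring mod 61: 47^1 ≡ 47, 47^2 ≡ 47² = 2209 ≡ 13, 47^4 ≡ 13² = 169 ≡ 47, 47^8 ≡ 47² = 2209 ≡ 13, 47^16 ≡ 13² = 169 ≡ 47, 47^32 ≡ 47² = 2209 ≡ 13. Since 41 = 32 + 8 + 1, 47^41 ≡ 13·13·47: 13·13 = 169 ≡ 47, then 47·47 = 2209 ≡ 13. So 47^41 ≡ 13 (mod 61).
Hence f⁻¹(47) = 13.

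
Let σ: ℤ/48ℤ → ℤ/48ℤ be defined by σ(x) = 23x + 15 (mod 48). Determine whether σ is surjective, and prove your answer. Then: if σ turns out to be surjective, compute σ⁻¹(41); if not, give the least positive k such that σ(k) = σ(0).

Since gcd(23, 48) = 1, 23 is invertible modulo 48. Euclid's algorithm: 48 = 2·23 + 2, 23 = 11·2 + 1; back-substituting gives 1 = 23·23 − 11·48, so 23⁻¹ ≡ 23 (mod 48).
Then y ↦ 23(y − 15) is a two-sided inverse to σ, so every y ∈ ℤ/48ℤ has a preimage.
Hence σ is surjective.
Since σ is surjective, we find σ⁻¹(41): we need 23x ≡ 41 − 15 ≡ 26 (mod 48). Using 23⁻¹ = 23: x ≡ 23·26 = 598 = 12·48 + 22, so x = 22.
Check: σ(22) = 23·22 + 15 = 521 = 10·48 + 41 ≡ 41 (mod 48).

22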